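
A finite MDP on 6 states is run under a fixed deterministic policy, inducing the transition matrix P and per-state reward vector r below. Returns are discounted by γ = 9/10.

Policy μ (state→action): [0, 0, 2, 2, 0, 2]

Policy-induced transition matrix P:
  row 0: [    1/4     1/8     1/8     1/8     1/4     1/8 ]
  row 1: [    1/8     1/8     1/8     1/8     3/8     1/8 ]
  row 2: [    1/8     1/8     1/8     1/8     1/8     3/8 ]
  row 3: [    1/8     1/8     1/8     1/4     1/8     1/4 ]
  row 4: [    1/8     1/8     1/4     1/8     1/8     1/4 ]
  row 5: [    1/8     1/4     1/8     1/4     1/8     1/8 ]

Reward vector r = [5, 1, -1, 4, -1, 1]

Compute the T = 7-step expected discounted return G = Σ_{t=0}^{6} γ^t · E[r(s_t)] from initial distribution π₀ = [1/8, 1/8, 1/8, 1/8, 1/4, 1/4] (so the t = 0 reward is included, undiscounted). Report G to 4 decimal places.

G = 7.1530

t=0: π = [0.1250, 0.1250, 0.1250, 0.1250, 0.2500, 0.2500], E[r] = 1.1250, γ^t·E[r] = 1.125000, running G = 1.125000
t=1: π = [0.1406, 0.1563, 0.1563, 0.1719, 0.1719, 0.2031], E[r] = 1.4219, γ^t·E[r] = 1.279688, running G = 2.404688
t=2: π = [0.1426, 0.1504, 0.1465, 0.1719, 0.1816, 0.2070], E[r] = 1.4297, γ^t·E[r] = 1.158047, running G = 3.562734
t=3: π = [0.1428, 0.1509, 0.1477, 0.1724, 0.1804, 0.2058], E[r] = 1.4321, γ^t·E[r] = 1.044022, running G = 4.606756
t=4: π = [0.1429, 0.1507, 0.1476, 0.1723, 0.1806, 0.2060], E[r] = 1.4320, γ^t·E[r] = 0.939520, running G = 5.546276
t=5: π = [0.1429, 0.1508, 0.1476, 0.1723, 0.1805, 0.2060], E[r] = 1.4321, γ^t·E[r] = 0.845622, running G = 6.391898
t=6: π = [0.1429, 0.1507, 0.1476, 0.1723, 0.1805, 0.2060], E[r] = 1.4321, γ^t·E[r] = 0.761055, running G = 7.152952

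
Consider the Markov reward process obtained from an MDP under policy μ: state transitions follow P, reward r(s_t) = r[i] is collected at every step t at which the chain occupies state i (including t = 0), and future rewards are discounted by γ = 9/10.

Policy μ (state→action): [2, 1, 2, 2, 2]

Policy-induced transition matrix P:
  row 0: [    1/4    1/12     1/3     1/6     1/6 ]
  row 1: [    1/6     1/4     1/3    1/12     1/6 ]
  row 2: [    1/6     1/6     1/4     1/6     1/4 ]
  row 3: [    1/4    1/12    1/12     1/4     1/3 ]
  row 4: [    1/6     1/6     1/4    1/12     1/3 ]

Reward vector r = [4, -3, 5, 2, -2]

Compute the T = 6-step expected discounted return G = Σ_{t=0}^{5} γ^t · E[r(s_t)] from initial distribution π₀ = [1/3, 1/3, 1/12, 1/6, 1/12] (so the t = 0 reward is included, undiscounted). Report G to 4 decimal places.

t=0: π = [0.3333, 0.3333, 0.0833, 0.1667, 0.0833], E[r] = 0.9167, γ^t·E[r] = 0.916667, running G = 0.916667
t=1: π = [0.2083, 0.1528, 0.2778, 0.1458, 0.2153], E[r] = 1.6250, γ^t·E[r] = 1.462500, running G = 2.379167
t=2: π = [0.1962, 0.1499, 0.2558, 0.1481, 0.2500], E[r] = 1.4103, γ^t·E[r] = 1.142344, running G = 3.521510
t=3: π = [0.1954, 0.1505, 0.2541, 0.1457, 0.2543], E[r] = 1.3835, γ^t·E[r] = 1.008563, running G = 4.530073
t=4: π = [0.1951, 0.1508, 0.2545, 0.1451, 0.2545], E[r] = 1.3818, γ^t·E[r] = 0.906596, running G = 5.436669
t=5: π = [0.1950, 0.1509, 0.2546, 0.1450, 0.2545], E[r] = 1.3816, γ^t·E[r] = 0.815836, running G = 6.252505

G = 6.2525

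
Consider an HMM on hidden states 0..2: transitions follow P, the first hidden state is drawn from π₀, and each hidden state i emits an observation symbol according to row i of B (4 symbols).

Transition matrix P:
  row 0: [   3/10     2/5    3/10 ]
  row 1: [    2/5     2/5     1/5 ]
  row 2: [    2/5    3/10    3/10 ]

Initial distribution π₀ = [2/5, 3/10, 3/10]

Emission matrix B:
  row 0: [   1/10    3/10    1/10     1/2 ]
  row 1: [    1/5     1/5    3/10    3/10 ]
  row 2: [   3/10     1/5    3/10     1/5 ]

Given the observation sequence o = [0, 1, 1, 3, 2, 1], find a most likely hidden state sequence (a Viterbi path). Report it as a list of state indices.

t=0: δ = [4.000e-02, 6.000e-02, 9.000e-02]  (obs o_0=0)
t=1: δ = [1.080e-02, 5.400e-03, 5.400e-03]  ψ = [2, 2, 2]  (obs o_1=1)
t=2: δ = [9.720e-04, 8.640e-04, 6.480e-04]  ψ = [0, 0, 0]  (obs o_2=1)
t=3: δ = [1.728e-04, 1.166e-04, 5.832e-05]  ψ = [1, 0, 0]  (obs o_3=3)
t=4: δ = [5.184e-06, 2.074e-05, 1.555e-05]  ψ = [0, 0, 0]  (obs o_4=2)
t=5: δ = [2.488e-06, 1.659e-06, 9.331e-07]  ψ = [1, 1, 2]  (obs o_5=1)
backtrack: best end state = 0; path = [2, 0, 1, 0, 1, 0]

path = [2, 0, 1, 0, 1, 0]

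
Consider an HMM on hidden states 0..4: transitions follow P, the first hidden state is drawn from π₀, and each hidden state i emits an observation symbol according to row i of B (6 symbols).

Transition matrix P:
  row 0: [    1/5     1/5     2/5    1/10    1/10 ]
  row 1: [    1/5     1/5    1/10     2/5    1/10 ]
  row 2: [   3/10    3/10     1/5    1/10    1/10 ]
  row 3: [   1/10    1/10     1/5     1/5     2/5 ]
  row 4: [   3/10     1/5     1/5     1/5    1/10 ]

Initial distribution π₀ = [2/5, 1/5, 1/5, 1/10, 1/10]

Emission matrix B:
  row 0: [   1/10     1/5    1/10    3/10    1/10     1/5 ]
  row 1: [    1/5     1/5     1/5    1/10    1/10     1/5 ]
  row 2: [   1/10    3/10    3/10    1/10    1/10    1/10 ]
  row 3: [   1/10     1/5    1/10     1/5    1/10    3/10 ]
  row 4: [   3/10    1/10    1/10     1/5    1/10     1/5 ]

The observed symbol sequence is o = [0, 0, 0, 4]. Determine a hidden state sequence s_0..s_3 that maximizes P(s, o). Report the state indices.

path = [1, 3, 4, 0]

t=0: δ = [4.000e-02, 4.000e-02, 2.000e-02, 1.000e-02, 3.000e-02]  (obs o_0=0)
t=1: δ = [9.000e-04, 1.600e-03, 1.600e-03, 1.600e-03, 1.200e-03]  ψ = [4, 0, 0, 1, 0]  (obs o_1=0)
t=2: δ = [4.800e-05, 9.600e-05, 3.600e-05, 6.400e-05, 1.920e-04]  ψ = [2, 2, 0, 1, 3]  (obs o_2=0)
t=3: δ = [5.760e-06, 3.840e-06, 3.840e-06, 3.840e-06, 2.560e-06]  ψ = [4, 4, 4, 1, 3]  (obs o_3=4)
backtrack: best end state = 0; path = [1, 3, 4, 0]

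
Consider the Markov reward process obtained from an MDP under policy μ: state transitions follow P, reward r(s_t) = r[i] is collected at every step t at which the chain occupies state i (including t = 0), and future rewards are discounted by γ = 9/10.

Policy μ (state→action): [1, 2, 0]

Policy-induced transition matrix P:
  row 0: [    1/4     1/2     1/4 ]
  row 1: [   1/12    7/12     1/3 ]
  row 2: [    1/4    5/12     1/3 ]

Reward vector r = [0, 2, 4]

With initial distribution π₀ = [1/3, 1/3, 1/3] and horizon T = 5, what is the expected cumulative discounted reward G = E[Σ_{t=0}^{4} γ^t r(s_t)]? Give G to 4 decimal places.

t=0: π = [0.3333, 0.3333, 0.3333], E[r] = 2.0000, γ^t·E[r] = 2.000000, running G = 2.000000
t=1: π = [0.1944, 0.5000, 0.3056], E[r] = 2.2222, γ^t·E[r] = 2.000000, running G = 4.000000
t=2: π = [0.1667, 0.5162, 0.3171], E[r] = 2.3009, γ^t·E[r] = 1.863750, running G = 5.863750
t=3: π = [0.1640, 0.5166, 0.3194], E[r] = 2.3110, γ^t·E[r] = 1.684688, running G = 7.548438
t=4: π = [0.1639, 0.5164, 0.3197], E[r] = 2.3115, γ^t·E[r] = 1.516598, running G = 9.065036

G = 9.0650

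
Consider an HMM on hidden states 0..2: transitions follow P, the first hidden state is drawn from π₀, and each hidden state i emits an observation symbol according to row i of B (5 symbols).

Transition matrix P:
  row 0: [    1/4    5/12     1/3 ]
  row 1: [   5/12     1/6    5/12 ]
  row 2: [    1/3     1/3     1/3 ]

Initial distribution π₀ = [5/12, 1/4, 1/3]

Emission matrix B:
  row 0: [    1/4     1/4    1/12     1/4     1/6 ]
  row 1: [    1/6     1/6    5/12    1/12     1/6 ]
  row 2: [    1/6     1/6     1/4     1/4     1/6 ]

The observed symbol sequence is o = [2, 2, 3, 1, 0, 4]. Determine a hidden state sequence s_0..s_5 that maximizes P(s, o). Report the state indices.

path = [2, 1, 0, 1, 0, 1]

t=0: δ = [3.472e-02, 1.042e-01, 8.333e-02]  (obs o_0=2)
t=1: δ = [3.617e-03, 1.157e-02, 1.085e-02]  ψ = [1, 2, 1]  (obs o_1=2)
t=2: δ = [1.206e-03, 3.014e-04, 1.206e-03]  ψ = [1, 2, 1]  (obs o_2=3)
t=3: δ = [1.005e-04, 8.372e-05, 6.698e-05]  ψ = [2, 0, 0]  (obs o_3=1)
t=4: δ = [8.721e-06, 6.977e-06, 5.814e-06]  ψ = [1, 0, 1]  (obs o_4=0)
t=5: δ = [4.845e-07, 6.056e-07, 4.845e-07]  ψ = [1, 0, 0]  (obs o_5=4)
backtrack: best end state = 1; path = [2, 1, 0, 1, 0, 1]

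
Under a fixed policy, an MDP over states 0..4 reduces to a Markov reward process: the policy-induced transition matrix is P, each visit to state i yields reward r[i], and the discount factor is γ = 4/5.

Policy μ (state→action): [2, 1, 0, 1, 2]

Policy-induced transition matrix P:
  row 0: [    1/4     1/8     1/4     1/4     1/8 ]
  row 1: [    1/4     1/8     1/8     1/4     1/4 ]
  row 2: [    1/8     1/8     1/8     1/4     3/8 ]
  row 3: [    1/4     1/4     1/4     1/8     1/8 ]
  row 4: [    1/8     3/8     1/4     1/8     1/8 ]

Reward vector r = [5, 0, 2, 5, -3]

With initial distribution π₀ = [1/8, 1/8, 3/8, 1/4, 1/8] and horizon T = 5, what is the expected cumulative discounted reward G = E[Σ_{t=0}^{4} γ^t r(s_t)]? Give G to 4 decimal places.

t=0: π = [0.1250, 0.1250, 0.3750, 0.2500, 0.1250], E[r] = 2.2500, γ^t·E[r] = 2.250000, running G = 2.250000
t=1: π = [0.1875, 0.1875, 0.1875, 0.2031, 0.2344], E[r] = 1.6250, γ^t·E[r] = 1.300000, running G = 3.550000
t=2: π = [0.1973, 0.2090, 0.2031, 0.1953, 0.1953], E[r] = 1.7832, γ^t·E[r] = 1.141250, running G = 4.691250
t=3: π = [0.2002, 0.1982, 0.1985, 0.2012, 0.2019], E[r] = 1.7981, γ^t·E[r] = 0.920625, running G = 5.611875
t=4: π = [0.2000, 0.2006, 0.2004, 0.1996, 0.1994], E[r] = 1.8004, γ^t·E[r] = 0.737463, running G = 6.349338

G = 6.3493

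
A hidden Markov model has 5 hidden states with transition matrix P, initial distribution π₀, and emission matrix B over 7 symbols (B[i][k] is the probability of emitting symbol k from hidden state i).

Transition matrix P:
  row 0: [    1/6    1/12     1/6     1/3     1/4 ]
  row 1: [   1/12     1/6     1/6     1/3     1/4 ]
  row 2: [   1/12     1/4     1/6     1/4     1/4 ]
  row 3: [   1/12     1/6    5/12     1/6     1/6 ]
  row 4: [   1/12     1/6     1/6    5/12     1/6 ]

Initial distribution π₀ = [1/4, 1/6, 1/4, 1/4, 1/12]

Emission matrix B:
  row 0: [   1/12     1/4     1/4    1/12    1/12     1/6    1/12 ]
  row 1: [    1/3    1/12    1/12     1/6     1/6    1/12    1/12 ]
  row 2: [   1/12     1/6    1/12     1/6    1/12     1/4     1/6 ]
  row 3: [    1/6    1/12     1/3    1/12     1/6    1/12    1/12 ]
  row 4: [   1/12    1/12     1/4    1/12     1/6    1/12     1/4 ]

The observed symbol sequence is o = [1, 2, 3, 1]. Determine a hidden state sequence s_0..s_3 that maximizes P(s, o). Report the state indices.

t=0: δ = [6.250e-02, 1.389e-02, 4.167e-02, 2.083e-02, 6.944e-03]  (obs o_0=1)
t=1: δ = [2.604e-03, 8.681e-04, 8.681e-04, 6.944e-03, 3.906e-03]  ψ = [0, 2, 0, 0, 0]  (obs o_1=2)
t=2: δ = [4.823e-05, 1.929e-04, 4.823e-04, 1.356e-04, 9.645e-05]  ψ = [3, 3, 3, 4, 3]  (obs o_2=3)
t=3: δ = [1.005e-05, 1.005e-05, 1.340e-05, 1.005e-05, 1.005e-05]  ψ = [2, 2, 2, 2, 2]  (obs o_3=1)
backtrack: best end state = 2; path = [0, 3, 2, 2]

path = [0, 3, 2, 2]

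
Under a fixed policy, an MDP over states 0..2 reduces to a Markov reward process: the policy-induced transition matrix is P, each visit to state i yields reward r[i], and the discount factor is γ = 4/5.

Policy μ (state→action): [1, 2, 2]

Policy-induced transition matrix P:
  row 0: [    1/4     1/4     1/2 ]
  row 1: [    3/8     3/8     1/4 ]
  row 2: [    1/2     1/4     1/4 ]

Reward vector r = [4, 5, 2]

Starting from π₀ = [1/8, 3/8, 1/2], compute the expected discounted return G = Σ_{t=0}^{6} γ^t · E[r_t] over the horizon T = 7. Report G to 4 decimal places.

G = 14.0955

t=0: π = [0.1250, 0.3750, 0.5000], E[r] = 3.3750, γ^t·E[r] = 3.375000, running G = 3.375000
t=1: π = [0.4219, 0.2969, 0.2813], E[r] = 3.7344, γ^t·E[r] = 2.987500, running G = 6.362500
t=2: π = [0.3574, 0.2871, 0.3555], E[r] = 3.5762, γ^t·E[r] = 2.288750, running G = 8.651250
t=3: π = [0.3748, 0.2859, 0.3394], E[r] = 3.6072, γ^t·E[r] = 1.846875, running G = 10.498125
t=4: π = [0.3706, 0.2857, 0.3437], E[r] = 3.5984, γ^t·E[r] = 1.473888, running G = 11.972013
t=5: π = [0.3716, 0.2857, 0.3426], E[r] = 3.6004, γ^t·E[r] = 1.179789, running G = 13.151801
t=6: π = [0.3714, 0.2857, 0.3429], E[r] = 3.5999, γ^t·E[r] = 0.943691, running G = 14.095492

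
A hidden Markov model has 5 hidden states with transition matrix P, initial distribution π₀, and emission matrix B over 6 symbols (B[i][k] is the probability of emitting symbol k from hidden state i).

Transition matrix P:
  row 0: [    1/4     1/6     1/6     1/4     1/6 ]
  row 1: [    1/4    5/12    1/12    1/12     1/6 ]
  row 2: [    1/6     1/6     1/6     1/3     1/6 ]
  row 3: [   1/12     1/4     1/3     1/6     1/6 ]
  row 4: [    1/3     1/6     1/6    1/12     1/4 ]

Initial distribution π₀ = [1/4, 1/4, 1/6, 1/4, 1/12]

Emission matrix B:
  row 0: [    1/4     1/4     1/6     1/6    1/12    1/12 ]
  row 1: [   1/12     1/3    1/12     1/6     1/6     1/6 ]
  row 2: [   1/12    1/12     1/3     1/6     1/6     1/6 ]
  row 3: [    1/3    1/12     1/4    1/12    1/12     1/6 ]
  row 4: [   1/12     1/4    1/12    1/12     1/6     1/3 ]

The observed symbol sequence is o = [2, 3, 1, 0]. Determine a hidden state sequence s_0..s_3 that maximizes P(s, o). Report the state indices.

path = [3, 1, 1, 0]

t=0: δ = [4.167e-02, 2.083e-02, 5.556e-02, 6.250e-02, 6.944e-03]  (obs o_0=2)
t=1: δ = [1.736e-03, 2.604e-03, 3.472e-03, 1.543e-03, 8.681e-04]  ψ = [0, 3, 3, 2, 3]  (obs o_1=3)
t=2: δ = [1.628e-04, 3.617e-04, 4.823e-05, 9.645e-05, 1.447e-04]  ψ = [1, 1, 2, 2, 2]  (obs o_2=1)
t=3: δ = [2.261e-05, 1.256e-05, 2.679e-06, 1.356e-05, 5.023e-06]  ψ = [1, 1, 3, 0, 1]  (obs o_3=0)
backtrack: best end state = 0; path = [3, 1, 1, 0]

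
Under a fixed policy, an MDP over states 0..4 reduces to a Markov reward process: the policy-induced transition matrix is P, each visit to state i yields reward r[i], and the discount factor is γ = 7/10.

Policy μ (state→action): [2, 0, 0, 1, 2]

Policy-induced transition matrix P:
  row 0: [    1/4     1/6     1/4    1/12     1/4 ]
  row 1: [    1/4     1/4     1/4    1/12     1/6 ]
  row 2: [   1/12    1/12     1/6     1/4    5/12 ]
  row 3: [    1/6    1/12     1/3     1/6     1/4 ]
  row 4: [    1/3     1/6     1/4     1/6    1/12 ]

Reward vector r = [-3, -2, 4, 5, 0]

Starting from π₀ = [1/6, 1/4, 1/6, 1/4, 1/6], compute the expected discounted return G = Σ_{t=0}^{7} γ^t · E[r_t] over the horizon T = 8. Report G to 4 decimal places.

t=0: π = [0.1667, 0.2500, 0.1667, 0.2500, 0.1667], E[r] = 0.9167, γ^t·E[r] = 0.916667, running G = 0.916667
t=1: π = [0.2153, 0.1528, 0.2569, 0.1458, 0.2292], E[r] = 0.8056, γ^t·E[r] = 0.563889, running G = 1.480556
t=2: π = [0.2141, 0.1458, 0.2407, 0.1574, 0.2419], E[r] = 0.8160, γ^t·E[r] = 0.399826, running G = 1.880382
t=3: π = [0.2169, 0.1456, 0.2431, 0.1567, 0.2377], E[r] = 0.8139, γ^t·E[r] = 0.279151, running G = 2.159533
t=4: π = [0.2162, 0.1455, 0.2428, 0.1567, 0.2388], E[r] = 0.8151, γ^t·E[r] = 0.195703, running G = 2.355235
t=5: π = [0.2164, 0.1455, 0.2428, 0.1568, 0.2385], E[r] = 0.8150, γ^t·E[r] = 0.136974, running G = 2.492209
t=6: π = [0.2163, 0.1455, 0.2428, 0.1567, 0.2386], E[r] = 0.8150, γ^t·E[r] = 0.095886, running G = 2.588095
t=7: π = [0.2163, 0.1455, 0.2428, 0.1567, 0.2386], E[r] = 0.8150, γ^t·E[r] = 0.067120, running G = 2.655216

G = 2.6552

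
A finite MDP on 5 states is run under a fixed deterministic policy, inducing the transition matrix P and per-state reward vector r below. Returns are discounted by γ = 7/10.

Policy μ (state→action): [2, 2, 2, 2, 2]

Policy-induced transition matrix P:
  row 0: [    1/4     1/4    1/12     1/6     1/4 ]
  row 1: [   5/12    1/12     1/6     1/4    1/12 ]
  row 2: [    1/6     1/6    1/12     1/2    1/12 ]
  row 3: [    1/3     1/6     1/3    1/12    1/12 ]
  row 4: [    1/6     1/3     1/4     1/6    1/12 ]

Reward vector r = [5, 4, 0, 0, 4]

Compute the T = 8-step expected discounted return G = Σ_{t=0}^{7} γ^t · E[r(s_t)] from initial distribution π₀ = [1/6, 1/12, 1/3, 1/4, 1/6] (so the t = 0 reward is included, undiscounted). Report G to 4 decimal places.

G = 7.4038

t=0: π = [0.1667, 0.0833, 0.3333, 0.2500, 0.1667], E[r] = 1.8333, γ^t·E[r] = 1.833333, running G = 1.833333
t=1: π = [0.2431, 0.2014, 0.1806, 0.2639, 0.1111], E[r] = 2.4653, γ^t·E[r] = 1.725694, running G = 3.559028
t=2: π = [0.2813, 0.1887, 0.1846, 0.2216, 0.1238], E[r] = 2.6563, γ^t·E[r] = 1.301563, running G = 4.860590
t=3: π = [0.2742, 0.1950, 0.1751, 0.2255, 0.1302], E[r] = 2.6720, γ^t·E[r] = 0.916486, running G = 5.777076
t=4: π = [0.2758, 0.1950, 0.1776, 0.2225, 0.1290], E[r] = 2.6753, γ^t·E[r] = 0.642328, running G = 6.419404
t=5: π = [0.2755, 0.1949, 0.1767, 0.2236, 0.1293], E[r] = 2.6743, γ^t·E[r] = 0.449466, running G = 6.868870
t=6: π = [0.2756, 0.1949, 0.1770, 0.2232, 0.1292], E[r] = 2.6748, γ^t·E[r] = 0.314687, running G = 7.183557
t=7: π = [0.2756, 0.1949, 0.1769, 0.2233, 0.1293], E[r] = 2.6746, γ^t·E[r] = 0.220267, running G = 7.403824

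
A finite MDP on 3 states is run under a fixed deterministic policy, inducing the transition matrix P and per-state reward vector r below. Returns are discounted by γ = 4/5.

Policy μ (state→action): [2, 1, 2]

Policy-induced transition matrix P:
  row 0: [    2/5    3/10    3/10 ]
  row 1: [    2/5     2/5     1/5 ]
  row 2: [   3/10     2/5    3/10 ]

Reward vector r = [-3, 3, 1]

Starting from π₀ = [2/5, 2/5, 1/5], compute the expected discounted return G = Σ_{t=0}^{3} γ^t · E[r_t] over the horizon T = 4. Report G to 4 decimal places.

t=0: π = [0.4000, 0.4000, 0.2000], E[r] = 0.2000, γ^t·E[r] = 0.200000, running G = 0.200000
t=1: π = [0.3800, 0.3600, 0.2600], E[r] = 0.2000, γ^t·E[r] = 0.160000, running G = 0.360000
t=2: π = [0.3740, 0.3620, 0.2640], E[r] = 0.2280, γ^t·E[r] = 0.145920, running G = 0.505920
t=3: π = [0.3736, 0.3626, 0.2638], E[r] = 0.2308, γ^t·E[r] = 0.118170, running G = 0.624090

G = 0.6241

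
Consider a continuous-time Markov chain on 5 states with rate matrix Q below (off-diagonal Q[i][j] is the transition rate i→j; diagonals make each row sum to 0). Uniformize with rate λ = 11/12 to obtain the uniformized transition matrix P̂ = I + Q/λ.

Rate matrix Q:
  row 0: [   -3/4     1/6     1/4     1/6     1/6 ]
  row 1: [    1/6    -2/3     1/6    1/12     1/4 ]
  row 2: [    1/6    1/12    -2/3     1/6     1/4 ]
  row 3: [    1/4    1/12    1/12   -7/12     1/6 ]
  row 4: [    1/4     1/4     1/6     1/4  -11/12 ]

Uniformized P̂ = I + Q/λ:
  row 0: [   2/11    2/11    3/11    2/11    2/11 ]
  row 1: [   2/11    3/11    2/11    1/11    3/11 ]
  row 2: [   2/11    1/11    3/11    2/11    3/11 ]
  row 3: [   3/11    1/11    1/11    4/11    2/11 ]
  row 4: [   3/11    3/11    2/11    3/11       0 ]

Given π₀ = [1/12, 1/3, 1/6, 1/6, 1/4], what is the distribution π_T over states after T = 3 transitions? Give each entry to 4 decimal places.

π = [0.2183, 0.1771, 0.2000, 0.2216, 0.1829]

t=0: π = [0.0833, 0.3333, 0.1667, 0.1667, 0.2500]
t=1: π = [0.2197, 0.2045, 0.1894, 0.2045, 0.1818]
t=2: π = [0.2169, 0.1811, 0.2004, 0.2169, 0.1846]
t=3: π = [0.2183, 0.1771, 0.2000, 0.2216, 0.1829]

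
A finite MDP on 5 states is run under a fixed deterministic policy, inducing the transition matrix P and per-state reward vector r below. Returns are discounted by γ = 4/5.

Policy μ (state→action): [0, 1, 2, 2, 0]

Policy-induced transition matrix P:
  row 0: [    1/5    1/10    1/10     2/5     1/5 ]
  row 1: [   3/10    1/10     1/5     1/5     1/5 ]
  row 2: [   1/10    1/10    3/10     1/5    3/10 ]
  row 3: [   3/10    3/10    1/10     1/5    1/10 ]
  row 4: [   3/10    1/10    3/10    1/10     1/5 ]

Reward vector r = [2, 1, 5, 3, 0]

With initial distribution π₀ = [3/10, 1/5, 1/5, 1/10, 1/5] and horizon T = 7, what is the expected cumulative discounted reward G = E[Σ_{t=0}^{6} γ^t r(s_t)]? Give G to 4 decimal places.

G = 8.8170

t=0: π = [0.3000, 0.2000, 0.2000, 0.1000, 0.2000], E[r] = 2.1000, γ^t·E[r] = 2.100000, running G = 2.100000
t=1: π = [0.2300, 0.1200, 0.2000, 0.2400, 0.2100], E[r] = 2.3000, γ^t·E[r] = 1.840000, running G = 3.940000
t=2: π = [0.2370, 0.1480, 0.1940, 0.2250, 0.1960], E[r] = 2.2670, γ^t·E[r] = 1.450880, running G = 5.390880
t=3: π = [0.2375, 0.1450, 0.1928, 0.2278, 0.1969], E[r] = 2.2674, γ^t·E[r] = 1.160909, running G = 6.551789
t=4: π = [0.2377, 0.1456, 0.1924, 0.2278, 0.1965], E[r] = 2.2666, γ^t·E[r] = 0.928387, running G = 7.480176
t=5: π = [0.2377, 0.1456, 0.1923, 0.2279, 0.1965], E[r] = 2.2664, γ^t·E[r] = 0.742664, running G = 8.222840
t=6: π = [0.2378, 0.1456, 0.1923, 0.2279, 0.1964], E[r] = 2.2664, γ^t·E[r] = 0.594120, running G = 8.816960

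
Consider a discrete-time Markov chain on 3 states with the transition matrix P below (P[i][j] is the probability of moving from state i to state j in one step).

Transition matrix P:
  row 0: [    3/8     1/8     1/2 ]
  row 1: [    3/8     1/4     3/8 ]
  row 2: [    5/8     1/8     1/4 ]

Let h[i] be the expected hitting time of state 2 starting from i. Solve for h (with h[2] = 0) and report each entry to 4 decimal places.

First-step conditioning: h[2] = 0; for i ≠ 2, h[i] = 1 + Σ_k P[i][k]·h[k].
  h[0] = 1 + 3/8·h[0] + 1/8·h[1]
  h[1] = 1 + 3/8·h[0] + 1/4·h[1]
Solving the 2×2 linear system over states ≠ 2 gives exactly h = [56/27, 64/27, 0] (h[2] = 0 is the target).

h = [2.0741, 2.3704, 0.0000]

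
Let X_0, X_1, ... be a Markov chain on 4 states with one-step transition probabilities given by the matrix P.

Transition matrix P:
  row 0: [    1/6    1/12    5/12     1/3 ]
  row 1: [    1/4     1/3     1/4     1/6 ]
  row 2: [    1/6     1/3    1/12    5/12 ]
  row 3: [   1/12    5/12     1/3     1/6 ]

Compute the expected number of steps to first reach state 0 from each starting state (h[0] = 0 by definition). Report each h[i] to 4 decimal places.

h = [0.0000, 5.1697, 5.7337, 6.0783]

First-step conditioning: h[0] = 0; for i ≠ 0, h[i] = 1 + Σ_k P[i][k]·h[k].
  h[1] = 1 + 1/3·h[1] + 1/4·h[2] + 1/6·h[3]
  h[2] = 1 + 1/3·h[1] + 1/12·h[2] + 5/12·h[3]
  h[3] = 1 + 5/12·h[1] + 1/3·h[2] + 1/6·h[3]
Solving the 3×3 linear system over states ≠ 0 gives exactly h = [0, 1980/383, 2196/383, 2328/383] (h[0] = 0 is the target).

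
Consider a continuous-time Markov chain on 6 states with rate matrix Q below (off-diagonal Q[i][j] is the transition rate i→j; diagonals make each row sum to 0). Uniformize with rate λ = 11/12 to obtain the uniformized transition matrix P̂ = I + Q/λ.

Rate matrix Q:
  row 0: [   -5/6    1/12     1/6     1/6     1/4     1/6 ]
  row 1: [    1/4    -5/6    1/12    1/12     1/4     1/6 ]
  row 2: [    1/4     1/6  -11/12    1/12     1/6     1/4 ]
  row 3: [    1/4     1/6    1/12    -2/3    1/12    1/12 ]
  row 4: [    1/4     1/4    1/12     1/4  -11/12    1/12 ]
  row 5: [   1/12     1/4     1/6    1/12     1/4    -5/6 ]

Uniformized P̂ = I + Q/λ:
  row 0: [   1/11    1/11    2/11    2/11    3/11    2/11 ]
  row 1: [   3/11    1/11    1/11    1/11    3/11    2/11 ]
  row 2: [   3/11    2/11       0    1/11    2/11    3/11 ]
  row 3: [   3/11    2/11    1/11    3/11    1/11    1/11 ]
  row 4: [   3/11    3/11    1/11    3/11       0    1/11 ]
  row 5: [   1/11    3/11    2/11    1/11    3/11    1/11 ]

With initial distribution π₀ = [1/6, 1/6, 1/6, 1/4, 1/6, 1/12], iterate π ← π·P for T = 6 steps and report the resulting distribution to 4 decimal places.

π = [0.2082, 0.1766, 0.1129, 0.1745, 0.1813, 0.1464]

t=0: π = [0.1667, 0.1667, 0.1667, 0.2500, 0.1667, 0.0833]
t=1: π = [0.2273, 0.1742, 0.0985, 0.1818, 0.1667, 0.1515]
t=2: π = [0.2039, 0.1742, 0.1164, 0.1749, 0.1853, 0.1453]
t=3: π = [0.2092, 0.1775, 0.1121, 0.1749, 0.1798, 0.1464]
t=4: π = [0.2081, 0.1763, 0.1131, 0.1744, 0.1817, 0.1464]
t=5: π = [0.2083, 0.1767, 0.1129, 0.1746, 0.1812, 0.1464]
t=6: π = [0.2082, 0.1766, 0.1129, 0.1745, 0.1813, 0.1464]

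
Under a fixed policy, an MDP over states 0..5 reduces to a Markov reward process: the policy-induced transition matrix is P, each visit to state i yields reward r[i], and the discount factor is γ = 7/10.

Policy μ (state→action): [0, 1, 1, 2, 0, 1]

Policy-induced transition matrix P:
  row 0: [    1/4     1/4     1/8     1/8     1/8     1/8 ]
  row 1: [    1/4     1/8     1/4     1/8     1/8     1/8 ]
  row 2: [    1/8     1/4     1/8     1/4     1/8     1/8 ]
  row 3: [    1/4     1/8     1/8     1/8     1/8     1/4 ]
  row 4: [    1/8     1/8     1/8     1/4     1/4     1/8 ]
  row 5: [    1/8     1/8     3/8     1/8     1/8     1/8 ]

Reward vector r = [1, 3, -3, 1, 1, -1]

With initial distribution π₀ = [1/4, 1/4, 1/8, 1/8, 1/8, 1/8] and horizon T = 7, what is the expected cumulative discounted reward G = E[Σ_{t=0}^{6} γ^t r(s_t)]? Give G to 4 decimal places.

G = 1.4099

t=0: π = [0.2500, 0.2500, 0.1250, 0.1250, 0.1250, 0.1250], E[r] = 0.7500, γ^t·E[r] = 0.750000, running G = 0.750000
t=1: π = [0.2031, 0.1719, 0.1875, 0.1563, 0.1406, 0.1406], E[r] = 0.3125, γ^t·E[r] = 0.218750, running G = 0.968750
t=2: π = [0.1914, 0.1738, 0.1816, 0.1660, 0.1426, 0.1445], E[r] = 0.3320, γ^t·E[r] = 0.162695, running G = 1.131445
t=3: π = [0.1914, 0.1716, 0.1829, 0.1655, 0.1428, 0.1458], E[r] = 0.3203, γ^t·E[r] = 0.109867, running G = 1.241313
t=4: π = [0.1911, 0.1718, 0.1829, 0.1657, 0.1429, 0.1457], E[r] = 0.3206, γ^t·E[r] = 0.076980, running G = 1.318293
t=5: π = [0.1911, 0.1717, 0.1829, 0.1657, 0.1429, 0.1457], E[r] = 0.3205, γ^t·E[r] = 0.053863, running G = 1.372156
t=6: π = [0.1911, 0.1717, 0.1829, 0.1657, 0.1429, 0.1457], E[r] = 0.3205, γ^t·E[r] = 0.037704, running G = 1.409860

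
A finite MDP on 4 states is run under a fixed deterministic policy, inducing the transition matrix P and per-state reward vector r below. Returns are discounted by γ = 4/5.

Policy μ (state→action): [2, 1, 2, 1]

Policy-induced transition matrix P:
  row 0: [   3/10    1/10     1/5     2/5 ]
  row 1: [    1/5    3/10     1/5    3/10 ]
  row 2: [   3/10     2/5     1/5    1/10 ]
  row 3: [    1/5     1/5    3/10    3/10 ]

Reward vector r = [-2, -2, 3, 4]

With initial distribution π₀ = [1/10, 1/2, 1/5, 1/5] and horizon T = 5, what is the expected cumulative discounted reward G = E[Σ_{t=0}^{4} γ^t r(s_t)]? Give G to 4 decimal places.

G = 2.0442

t=0: π = [0.1000, 0.5000, 0.2000, 0.2000], E[r] = 0.2000, γ^t·E[r] = 0.200000, running G = 0.200000
t=1: π = [0.2300, 0.2800, 0.2200, 0.2700], E[r] = 0.7200, γ^t·E[r] = 0.576000, running G = 0.776000
t=2: π = [0.2450, 0.2490, 0.2270, 0.2790], E[r] = 0.8090, γ^t·E[r] = 0.517760, running G = 1.293760
t=3: π = [0.2472, 0.2458, 0.2279, 0.2791], E[r] = 0.8141, γ^t·E[r] = 0.416819, running G = 1.710579
t=4: π = [0.2475, 0.2454, 0.2279, 0.2791], E[r] = 0.8144, γ^t·E[r] = 0.333574, running G = 2.044153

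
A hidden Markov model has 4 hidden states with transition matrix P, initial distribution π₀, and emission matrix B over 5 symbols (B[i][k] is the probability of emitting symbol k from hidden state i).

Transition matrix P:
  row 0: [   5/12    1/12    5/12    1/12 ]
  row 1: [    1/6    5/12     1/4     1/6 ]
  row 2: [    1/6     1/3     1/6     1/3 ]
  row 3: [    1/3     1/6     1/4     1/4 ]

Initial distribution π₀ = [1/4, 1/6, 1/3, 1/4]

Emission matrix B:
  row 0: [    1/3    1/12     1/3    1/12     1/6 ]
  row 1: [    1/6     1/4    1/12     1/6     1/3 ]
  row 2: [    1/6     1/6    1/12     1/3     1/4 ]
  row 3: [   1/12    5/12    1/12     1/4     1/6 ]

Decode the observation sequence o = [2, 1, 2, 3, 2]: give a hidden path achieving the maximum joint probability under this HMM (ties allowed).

t=0: δ = [8.333e-02, 1.389e-02, 2.778e-02, 2.083e-02]  (obs o_0=2)
t=1: δ = [2.894e-03, 2.315e-03, 5.787e-03, 3.858e-03]  ψ = [0, 2, 0, 2]  (obs o_1=1)
t=2: δ = [4.287e-04, 1.608e-04, 1.005e-04, 1.608e-04]  ψ = [3, 2, 0, 2]  (obs o_2=2)
t=3: δ = [1.488e-05, 1.116e-05, 5.954e-05, 1.005e-05]  ψ = [0, 1, 0, 3]  (obs o_3=3)
t=4: δ = [3.308e-06, 1.654e-06, 8.269e-07, 1.654e-06]  ψ = [2, 2, 2, 2]  (obs o_4=2)
backtrack: best end state = 0; path = [2, 3, 0, 2, 0]

path = [2, 3, 0, 2, 0]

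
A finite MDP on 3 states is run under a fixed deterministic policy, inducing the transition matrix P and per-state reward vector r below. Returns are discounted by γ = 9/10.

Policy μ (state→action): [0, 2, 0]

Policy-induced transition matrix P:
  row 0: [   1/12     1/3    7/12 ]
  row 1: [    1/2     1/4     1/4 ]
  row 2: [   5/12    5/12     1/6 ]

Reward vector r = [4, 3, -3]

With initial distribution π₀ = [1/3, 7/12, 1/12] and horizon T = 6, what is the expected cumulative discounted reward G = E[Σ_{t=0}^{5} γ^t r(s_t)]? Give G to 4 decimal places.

G = 7.6349

t=0: π = [0.3333, 0.5833, 0.0833], E[r] = 2.8333, γ^t·E[r] = 2.833333, running G = 2.833333
t=1: π = [0.3542, 0.2917, 0.3542], E[r] = 1.2292, γ^t·E[r] = 1.106250, running G = 3.939583
t=2: π = [0.3229, 0.3385, 0.3385], E[r] = 1.2917, γ^t·E[r] = 1.046250, running G = 4.985833
t=3: π = [0.3372, 0.3333, 0.3294], E[r] = 1.3607, γ^t·E[r] = 0.991934, running G = 5.977767
t=4: π = [0.3320, 0.3330, 0.3350], E[r] = 1.3223, γ^t·E[r] = 0.867538, running G = 6.845305
t=5: π = [0.3337, 0.3335, 0.3328], E[r] = 1.3372, γ^t·E[r] = 0.789579, running G = 7.634884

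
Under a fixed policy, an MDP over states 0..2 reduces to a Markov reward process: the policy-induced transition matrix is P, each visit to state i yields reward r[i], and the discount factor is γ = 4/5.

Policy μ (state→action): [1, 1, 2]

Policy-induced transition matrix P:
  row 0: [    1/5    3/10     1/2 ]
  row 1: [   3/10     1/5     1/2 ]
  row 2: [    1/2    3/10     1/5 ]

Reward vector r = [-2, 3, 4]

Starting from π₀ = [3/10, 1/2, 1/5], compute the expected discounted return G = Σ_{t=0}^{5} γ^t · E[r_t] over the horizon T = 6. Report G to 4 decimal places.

t=0: π = [0.3000, 0.5000, 0.2000], E[r] = 1.7000, γ^t·E[r] = 1.700000, running G = 1.700000
t=1: π = [0.3100, 0.2500, 0.4400], E[r] = 1.8900, γ^t·E[r] = 1.512000, running G = 3.212000
t=2: π = [0.3570, 0.2750, 0.3680], E[r] = 1.5830, γ^t·E[r] = 1.013120, running G = 4.225120
t=3: π = [0.3379, 0.2725, 0.3896], E[r] = 1.7001, γ^t·E[r] = 0.870451, running G = 5.095571
t=4: π = [0.3441, 0.2728, 0.3831], E[r] = 1.6625, γ^t·E[r] = 0.680948, running G = 5.776519
t=5: π = [0.3422, 0.2727, 0.3851], E[r] = 1.6740, γ^t·E[r] = 0.548539, running G = 6.325058

G = 6.3251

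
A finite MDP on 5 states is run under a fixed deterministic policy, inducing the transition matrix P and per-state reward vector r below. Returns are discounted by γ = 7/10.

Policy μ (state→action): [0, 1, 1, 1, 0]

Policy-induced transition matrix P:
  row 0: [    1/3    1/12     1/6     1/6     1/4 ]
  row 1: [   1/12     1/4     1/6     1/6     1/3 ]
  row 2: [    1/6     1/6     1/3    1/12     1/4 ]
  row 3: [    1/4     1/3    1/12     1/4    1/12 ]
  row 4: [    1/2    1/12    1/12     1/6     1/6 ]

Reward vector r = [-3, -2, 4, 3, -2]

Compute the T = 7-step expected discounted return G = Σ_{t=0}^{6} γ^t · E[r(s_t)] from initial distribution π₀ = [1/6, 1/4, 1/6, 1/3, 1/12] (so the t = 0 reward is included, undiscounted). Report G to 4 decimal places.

G = -0.4039

t=0: π = [0.1667, 0.2500, 0.1667, 0.3333, 0.0833], E[r] = 0.5000, γ^t·E[r] = 0.500000, running G = 0.500000
t=1: π = [0.2292, 0.2222, 0.1597, 0.1806, 0.2083], E[r] = -0.3681, γ^t·E[r] = -0.257639, running G = 0.242361
t=2: π = [0.2708, 0.1788, 0.1609, 0.1684, 0.2211], E[r] = -0.4635, γ^t·E[r] = -0.227135, running G = 0.015226
t=3: π = [0.2846, 0.1686, 0.1610, 0.1673, 0.2184], E[r] = -0.4820, γ^t·E[r] = -0.165330, running G = -0.150104
t=4: π = [0.2868, 0.1667, 0.1614, 0.1672, 0.2180], E[r] = -0.4827, γ^t·E[r] = -0.115891, running G = -0.265996
t=5: π = [0.2872, 0.1664, 0.1615, 0.1672, 0.2179], E[r] = -0.4826, γ^t·E[r] = -0.081114, running G = -0.347110
t=6: π = [0.2872, 0.1663, 0.1615, 0.1671, 0.2178], E[r] = -0.4826, γ^t·E[r] = -0.056772, running G = -0.403882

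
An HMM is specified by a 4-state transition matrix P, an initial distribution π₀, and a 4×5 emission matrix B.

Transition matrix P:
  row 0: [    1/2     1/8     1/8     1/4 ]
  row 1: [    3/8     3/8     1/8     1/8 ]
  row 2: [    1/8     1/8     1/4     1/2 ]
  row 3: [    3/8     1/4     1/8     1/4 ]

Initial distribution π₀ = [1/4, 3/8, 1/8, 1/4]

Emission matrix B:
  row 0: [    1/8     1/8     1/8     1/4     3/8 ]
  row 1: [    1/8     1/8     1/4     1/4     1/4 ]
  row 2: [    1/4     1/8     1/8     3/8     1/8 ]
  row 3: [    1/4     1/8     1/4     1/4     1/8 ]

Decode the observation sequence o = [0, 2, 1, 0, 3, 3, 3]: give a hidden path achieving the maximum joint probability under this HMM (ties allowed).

path = [1, 1, 0, 0, 0, 0, 0]

t=0: δ = [3.125e-02, 4.688e-02, 3.125e-02, 6.250e-02]  (obs o_0=0)
t=1: δ = [2.930e-03, 4.395e-03, 9.766e-04, 3.906e-03]  ψ = [3, 1, 2, 2]  (obs o_1=2)
t=2: δ = [2.060e-04, 2.060e-04, 6.866e-05, 1.221e-04]  ψ = [1, 1, 1, 3]  (obs o_2=1)
t=3: δ = [1.287e-05, 9.656e-06, 6.437e-06, 1.287e-05]  ψ = [0, 1, 0, 0]  (obs o_3=0)
t=4: δ = [1.609e-06, 9.052e-07, 6.035e-07, 8.047e-07]  ψ = [0, 1, 0, 0]  (obs o_4=3)
t=5: δ = [2.012e-07, 8.487e-08, 7.544e-08, 1.006e-07]  ψ = [0, 1, 0, 0]  (obs o_5=3)
t=6: δ = [2.515e-08, 7.956e-09, 9.430e-09, 1.257e-08]  ψ = [0, 1, 0, 0]  (obs o_6=3)
backtrack: best end state = 0; path = [1, 1, 0, 0, 0, 0, 0]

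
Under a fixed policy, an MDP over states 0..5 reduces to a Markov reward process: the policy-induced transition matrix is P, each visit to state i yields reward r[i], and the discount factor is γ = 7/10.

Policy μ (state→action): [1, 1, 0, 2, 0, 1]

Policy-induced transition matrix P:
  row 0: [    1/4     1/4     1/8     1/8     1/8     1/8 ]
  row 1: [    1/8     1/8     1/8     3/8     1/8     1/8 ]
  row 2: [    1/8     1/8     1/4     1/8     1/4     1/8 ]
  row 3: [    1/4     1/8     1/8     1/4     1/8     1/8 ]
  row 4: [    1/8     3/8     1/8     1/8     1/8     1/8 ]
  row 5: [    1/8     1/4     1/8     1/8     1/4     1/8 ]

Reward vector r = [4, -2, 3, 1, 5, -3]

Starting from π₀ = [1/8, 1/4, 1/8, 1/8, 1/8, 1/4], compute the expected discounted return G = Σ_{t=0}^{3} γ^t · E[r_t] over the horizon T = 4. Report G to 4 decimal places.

t=0: π = [0.1250, 0.2500, 0.1250, 0.1250, 0.1250, 0.2500], E[r] = 0.3750, γ^t·E[r] = 0.375000, running G = 0.375000
t=1: π = [0.1563, 0.2031, 0.1406, 0.2031, 0.1719, 0.1250], E[r] = 1.3281, γ^t·E[r] = 0.929688, running G = 1.304688
t=2: π = [0.1699, 0.2031, 0.1426, 0.2012, 0.1582, 0.1250], E[r] = 1.3184, γ^t·E[r] = 0.645996, running G = 1.950684
t=3: π = [0.1714, 0.2014, 0.1428, 0.2009, 0.1584, 0.1250], E[r] = 1.3293, γ^t·E[r] = 0.455966, running G = 2.406649

G = 2.4066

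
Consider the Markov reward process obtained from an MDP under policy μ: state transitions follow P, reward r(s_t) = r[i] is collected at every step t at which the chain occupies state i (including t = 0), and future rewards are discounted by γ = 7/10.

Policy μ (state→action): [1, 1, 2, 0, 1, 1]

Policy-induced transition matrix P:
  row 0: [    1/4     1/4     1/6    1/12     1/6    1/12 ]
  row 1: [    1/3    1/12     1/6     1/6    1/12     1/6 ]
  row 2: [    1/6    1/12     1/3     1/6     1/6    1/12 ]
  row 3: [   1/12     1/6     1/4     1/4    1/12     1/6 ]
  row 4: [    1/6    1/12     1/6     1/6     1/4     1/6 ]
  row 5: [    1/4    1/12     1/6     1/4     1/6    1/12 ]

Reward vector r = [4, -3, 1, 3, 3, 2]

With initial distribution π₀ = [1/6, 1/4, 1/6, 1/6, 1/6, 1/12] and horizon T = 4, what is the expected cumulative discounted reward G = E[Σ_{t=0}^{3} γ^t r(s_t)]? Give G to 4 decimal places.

t=0: π = [0.1667, 0.2500, 0.1667, 0.1667, 0.1667, 0.0833], E[r] = 1.2500, γ^t·E[r] = 1.250000, running G = 1.250000
t=1: π = [0.2153, 0.1250, 0.2083, 0.1736, 0.1458, 0.1319], E[r] = 1.9167, γ^t·E[r] = 1.341667, running G = 2.591667
t=2: π = [0.2020, 0.1337, 0.2159, 0.1742, 0.1539, 0.1204], E[r] = 1.8478, γ^t·E[r] = 0.905422, running G = 3.497089
t=3: π = [0.2013, 0.1315, 0.2172, 0.1744, 0.1538, 0.1218], E[r] = 1.8561, γ^t·E[r] = 0.636641, running G = 4.133730

G = 4.1337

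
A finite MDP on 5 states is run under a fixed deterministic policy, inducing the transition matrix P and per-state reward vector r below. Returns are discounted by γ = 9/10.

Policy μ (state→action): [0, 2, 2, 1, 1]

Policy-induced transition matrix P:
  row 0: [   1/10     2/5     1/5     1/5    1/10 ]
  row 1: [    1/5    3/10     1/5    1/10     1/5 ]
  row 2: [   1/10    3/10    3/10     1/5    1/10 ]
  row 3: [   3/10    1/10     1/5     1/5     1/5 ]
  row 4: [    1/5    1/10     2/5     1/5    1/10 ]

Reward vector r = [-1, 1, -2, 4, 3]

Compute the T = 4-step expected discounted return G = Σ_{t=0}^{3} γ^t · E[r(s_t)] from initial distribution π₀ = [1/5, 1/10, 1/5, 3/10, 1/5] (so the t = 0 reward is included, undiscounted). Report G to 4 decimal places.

G = 3.0028

t=0: π = [0.2000, 0.1000, 0.2000, 0.3000, 0.2000], E[r] = 1.3000, γ^t·E[r] = 1.300000, running G = 1.300000
t=1: π = [0.1900, 0.2200, 0.2600, 0.1900, 0.1400], E[r] = 0.6900, γ^t·E[r] = 0.621000, running G = 1.921000
t=2: π = [0.1740, 0.2530, 0.2540, 0.1780, 0.1410], E[r] = 0.7060, γ^t·E[r] = 0.571860, running G = 2.492860
t=3: π = [0.1750, 0.2536, 0.2536, 0.1747, 0.1431], E[r] = 0.6995, γ^t·E[r] = 0.509936, running G = 3.002796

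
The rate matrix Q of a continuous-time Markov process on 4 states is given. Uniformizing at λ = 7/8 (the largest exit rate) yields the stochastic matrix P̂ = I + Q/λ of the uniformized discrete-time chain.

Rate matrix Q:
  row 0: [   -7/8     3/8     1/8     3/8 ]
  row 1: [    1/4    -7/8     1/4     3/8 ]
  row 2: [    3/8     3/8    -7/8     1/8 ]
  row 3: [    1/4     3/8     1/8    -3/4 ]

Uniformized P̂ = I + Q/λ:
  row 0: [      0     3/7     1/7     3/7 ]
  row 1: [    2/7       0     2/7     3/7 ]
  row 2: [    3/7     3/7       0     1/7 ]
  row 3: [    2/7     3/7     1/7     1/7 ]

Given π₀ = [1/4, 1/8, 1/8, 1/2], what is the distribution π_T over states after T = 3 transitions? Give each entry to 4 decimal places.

t=0: π = [0.2500, 0.1250, 0.1250, 0.5000]
t=1: π = [0.2321, 0.3750, 0.1429, 0.2500]
t=2: π = [0.2398, 0.2679, 0.1760, 0.3163]
t=3: π = [0.2423, 0.3138, 0.1560, 0.2879]

π = [0.2423, 0.3138, 0.1560, 0.2879]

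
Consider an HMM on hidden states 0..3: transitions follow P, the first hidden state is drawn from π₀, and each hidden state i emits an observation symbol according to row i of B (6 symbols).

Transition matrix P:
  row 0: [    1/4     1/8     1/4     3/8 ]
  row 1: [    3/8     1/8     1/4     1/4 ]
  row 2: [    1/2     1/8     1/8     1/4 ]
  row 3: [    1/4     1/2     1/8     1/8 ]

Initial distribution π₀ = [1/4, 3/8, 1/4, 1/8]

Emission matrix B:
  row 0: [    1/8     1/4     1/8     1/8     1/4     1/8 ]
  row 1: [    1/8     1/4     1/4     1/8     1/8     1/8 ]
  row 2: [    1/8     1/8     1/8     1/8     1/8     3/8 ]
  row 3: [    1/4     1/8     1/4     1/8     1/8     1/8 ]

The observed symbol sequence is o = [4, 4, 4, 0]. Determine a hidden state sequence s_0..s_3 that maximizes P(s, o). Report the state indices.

t=0: δ = [6.250e-02, 4.688e-02, 3.125e-02, 1.562e-02]  (obs o_0=4)
t=1: δ = [4.395e-03, 9.766e-04, 1.953e-03, 2.930e-03]  ψ = [1, 0, 0, 0]  (obs o_1=4)
t=2: δ = [2.747e-04, 1.831e-04, 1.373e-04, 2.060e-04]  ψ = [0, 3, 0, 0]  (obs o_2=4)
t=3: δ = [8.583e-06, 1.287e-05, 8.583e-06, 2.575e-05]  ψ = [0, 3, 0, 0]  (obs o_3=0)
backtrack: best end state = 3; path = [1, 0, 0, 3]

path = [1, 0, 0, 3]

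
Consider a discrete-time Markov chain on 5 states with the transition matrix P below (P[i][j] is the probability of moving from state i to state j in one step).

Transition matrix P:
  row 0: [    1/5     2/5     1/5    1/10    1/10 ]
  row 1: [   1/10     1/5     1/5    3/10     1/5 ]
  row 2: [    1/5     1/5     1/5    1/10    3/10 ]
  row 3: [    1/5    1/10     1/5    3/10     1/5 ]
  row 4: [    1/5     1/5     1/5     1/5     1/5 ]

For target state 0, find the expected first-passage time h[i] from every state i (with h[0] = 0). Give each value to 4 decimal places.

h = [0.0000, 6.0314, 5.4946, 5.4282, 5.4885]

First-step conditioning: h[0] = 0; for i ≠ 0, h[i] = 1 + Σ_k P[i][k]·h[k].
  h[1] = 1 + 1/5·h[1] + 1/5·h[2] + 3/10·h[3] + 1/5·h[4]
  h[2] = 1 + 1/5·h[1] + 1/5·h[2] + 1/10·h[3] + 3/10·h[4]
  h[3] = 1 + 1/10·h[1] + 1/5·h[2] + 3/10·h[3] + 1/5·h[4]
  h[4] = 1 + 1/5·h[1] + 1/5·h[2] + 1/5·h[3] + 1/5·h[4]
Solving the 4×4 linear system over states ≠ 0 gives exactly h = [0, 5000/829, 4555/829, 4500/829, 4550/829] (h[0] = 0 is the target).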